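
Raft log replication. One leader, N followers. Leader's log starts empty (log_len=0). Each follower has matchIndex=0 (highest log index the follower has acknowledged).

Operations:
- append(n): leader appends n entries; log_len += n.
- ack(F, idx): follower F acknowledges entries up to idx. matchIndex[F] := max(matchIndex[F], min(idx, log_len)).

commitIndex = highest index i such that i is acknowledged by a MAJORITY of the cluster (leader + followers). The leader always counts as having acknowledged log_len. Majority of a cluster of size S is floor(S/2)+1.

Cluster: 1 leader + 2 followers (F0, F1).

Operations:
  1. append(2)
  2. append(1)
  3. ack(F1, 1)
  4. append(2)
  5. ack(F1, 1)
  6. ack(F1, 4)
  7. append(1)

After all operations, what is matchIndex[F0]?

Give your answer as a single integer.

Op 1: append 2 -> log_len=2
Op 2: append 1 -> log_len=3
Op 3: F1 acks idx 1 -> match: F0=0 F1=1; commitIndex=1
Op 4: append 2 -> log_len=5
Op 5: F1 acks idx 1 -> match: F0=0 F1=1; commitIndex=1
Op 6: F1 acks idx 4 -> match: F0=0 F1=4; commitIndex=4
Op 7: append 1 -> log_len=6

Answer: 0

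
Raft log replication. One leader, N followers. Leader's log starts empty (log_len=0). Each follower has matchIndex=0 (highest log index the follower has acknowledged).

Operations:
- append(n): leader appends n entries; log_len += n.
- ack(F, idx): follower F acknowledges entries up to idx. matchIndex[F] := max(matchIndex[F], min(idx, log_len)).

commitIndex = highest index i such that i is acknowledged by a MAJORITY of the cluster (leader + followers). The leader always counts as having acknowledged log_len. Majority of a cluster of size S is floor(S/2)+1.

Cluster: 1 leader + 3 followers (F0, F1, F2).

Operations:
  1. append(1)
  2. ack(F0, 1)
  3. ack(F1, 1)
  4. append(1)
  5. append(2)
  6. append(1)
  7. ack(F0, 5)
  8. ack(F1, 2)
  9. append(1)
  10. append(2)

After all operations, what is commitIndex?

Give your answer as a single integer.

Op 1: append 1 -> log_len=1
Op 2: F0 acks idx 1 -> match: F0=1 F1=0 F2=0; commitIndex=0
Op 3: F1 acks idx 1 -> match: F0=1 F1=1 F2=0; commitIndex=1
Op 4: append 1 -> log_len=2
Op 5: append 2 -> log_len=4
Op 6: append 1 -> log_len=5
Op 7: F0 acks idx 5 -> match: F0=5 F1=1 F2=0; commitIndex=1
Op 8: F1 acks idx 2 -> match: F0=5 F1=2 F2=0; commitIndex=2
Op 9: append 1 -> log_len=6
Op 10: append 2 -> log_len=8

Answer: 2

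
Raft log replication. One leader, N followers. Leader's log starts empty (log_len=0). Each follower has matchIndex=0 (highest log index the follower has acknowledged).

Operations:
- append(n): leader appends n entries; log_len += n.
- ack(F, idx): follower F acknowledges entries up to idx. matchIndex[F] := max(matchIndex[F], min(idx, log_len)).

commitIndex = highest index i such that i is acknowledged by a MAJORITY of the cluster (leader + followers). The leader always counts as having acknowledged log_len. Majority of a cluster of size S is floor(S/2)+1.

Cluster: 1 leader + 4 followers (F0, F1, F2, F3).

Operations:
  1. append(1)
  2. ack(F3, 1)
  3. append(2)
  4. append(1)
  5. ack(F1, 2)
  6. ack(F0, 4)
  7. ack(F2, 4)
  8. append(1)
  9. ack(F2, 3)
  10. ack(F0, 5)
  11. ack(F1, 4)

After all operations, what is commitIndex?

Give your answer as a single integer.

Op 1: append 1 -> log_len=1
Op 2: F3 acks idx 1 -> match: F0=0 F1=0 F2=0 F3=1; commitIndex=0
Op 3: append 2 -> log_len=3
Op 4: append 1 -> log_len=4
Op 5: F1 acks idx 2 -> match: F0=0 F1=2 F2=0 F3=1; commitIndex=1
Op 6: F0 acks idx 4 -> match: F0=4 F1=2 F2=0 F3=1; commitIndex=2
Op 7: F2 acks idx 4 -> match: F0=4 F1=2 F2=4 F3=1; commitIndex=4
Op 8: append 1 -> log_len=5
Op 9: F2 acks idx 3 -> match: F0=4 F1=2 F2=4 F3=1; commitIndex=4
Op 10: F0 acks idx 5 -> match: F0=5 F1=2 F2=4 F3=1; commitIndex=4
Op 11: F1 acks idx 4 -> match: F0=5 F1=4 F2=4 F3=1; commitIndex=4

Answer: 4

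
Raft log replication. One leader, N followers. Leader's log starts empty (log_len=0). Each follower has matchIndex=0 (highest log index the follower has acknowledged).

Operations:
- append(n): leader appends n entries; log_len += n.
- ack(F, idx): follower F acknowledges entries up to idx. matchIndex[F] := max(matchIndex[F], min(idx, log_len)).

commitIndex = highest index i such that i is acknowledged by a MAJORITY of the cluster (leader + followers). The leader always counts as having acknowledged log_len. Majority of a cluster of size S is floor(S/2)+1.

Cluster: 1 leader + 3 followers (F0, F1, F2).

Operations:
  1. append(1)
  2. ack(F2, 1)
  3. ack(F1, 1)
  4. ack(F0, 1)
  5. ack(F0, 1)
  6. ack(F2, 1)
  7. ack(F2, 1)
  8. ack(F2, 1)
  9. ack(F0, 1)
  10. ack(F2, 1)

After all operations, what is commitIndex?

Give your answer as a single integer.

Answer: 1

Derivation:
Op 1: append 1 -> log_len=1
Op 2: F2 acks idx 1 -> match: F0=0 F1=0 F2=1; commitIndex=0
Op 3: F1 acks idx 1 -> match: F0=0 F1=1 F2=1; commitIndex=1
Op 4: F0 acks idx 1 -> match: F0=1 F1=1 F2=1; commitIndex=1
Op 5: F0 acks idx 1 -> match: F0=1 F1=1 F2=1; commitIndex=1
Op 6: F2 acks idx 1 -> match: F0=1 F1=1 F2=1; commitIndex=1
Op 7: F2 acks idx 1 -> match: F0=1 F1=1 F2=1; commitIndex=1
Op 8: F2 acks idx 1 -> match: F0=1 F1=1 F2=1; commitIndex=1
Op 9: F0 acks idx 1 -> match: F0=1 F1=1 F2=1; commitIndex=1
Op 10: F2 acks idx 1 -> match: F0=1 F1=1 F2=1; commitIndex=1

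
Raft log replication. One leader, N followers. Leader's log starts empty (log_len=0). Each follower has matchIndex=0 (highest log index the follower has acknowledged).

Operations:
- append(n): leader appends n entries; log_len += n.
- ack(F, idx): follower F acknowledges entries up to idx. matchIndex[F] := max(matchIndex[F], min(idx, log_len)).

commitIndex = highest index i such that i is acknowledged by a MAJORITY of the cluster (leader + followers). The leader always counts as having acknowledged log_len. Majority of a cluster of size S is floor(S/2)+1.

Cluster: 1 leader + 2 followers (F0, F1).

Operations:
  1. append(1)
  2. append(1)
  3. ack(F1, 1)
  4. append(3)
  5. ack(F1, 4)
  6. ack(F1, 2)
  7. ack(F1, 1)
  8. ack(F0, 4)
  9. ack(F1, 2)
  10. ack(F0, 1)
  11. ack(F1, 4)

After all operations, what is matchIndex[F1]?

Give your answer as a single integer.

Op 1: append 1 -> log_len=1
Op 2: append 1 -> log_len=2
Op 3: F1 acks idx 1 -> match: F0=0 F1=1; commitIndex=1
Op 4: append 3 -> log_len=5
Op 5: F1 acks idx 4 -> match: F0=0 F1=4; commitIndex=4
Op 6: F1 acks idx 2 -> match: F0=0 F1=4; commitIndex=4
Op 7: F1 acks idx 1 -> match: F0=0 F1=4; commitIndex=4
Op 8: F0 acks idx 4 -> match: F0=4 F1=4; commitIndex=4
Op 9: F1 acks idx 2 -> match: F0=4 F1=4; commitIndex=4
Op 10: F0 acks idx 1 -> match: F0=4 F1=4; commitIndex=4
Op 11: F1 acks idx 4 -> match: F0=4 F1=4; commitIndex=4

Answer: 4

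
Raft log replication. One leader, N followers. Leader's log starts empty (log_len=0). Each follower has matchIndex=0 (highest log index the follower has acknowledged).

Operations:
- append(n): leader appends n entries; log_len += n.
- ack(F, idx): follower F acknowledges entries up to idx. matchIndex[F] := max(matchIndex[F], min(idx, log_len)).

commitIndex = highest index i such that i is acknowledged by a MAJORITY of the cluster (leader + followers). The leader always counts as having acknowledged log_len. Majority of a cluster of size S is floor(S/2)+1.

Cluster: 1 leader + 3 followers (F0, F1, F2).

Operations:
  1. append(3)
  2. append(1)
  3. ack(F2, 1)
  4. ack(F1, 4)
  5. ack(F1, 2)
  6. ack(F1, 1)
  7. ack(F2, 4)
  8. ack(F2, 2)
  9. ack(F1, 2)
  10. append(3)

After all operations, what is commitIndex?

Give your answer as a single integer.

Answer: 4

Derivation:
Op 1: append 3 -> log_len=3
Op 2: append 1 -> log_len=4
Op 3: F2 acks idx 1 -> match: F0=0 F1=0 F2=1; commitIndex=0
Op 4: F1 acks idx 4 -> match: F0=0 F1=4 F2=1; commitIndex=1
Op 5: F1 acks idx 2 -> match: F0=0 F1=4 F2=1; commitIndex=1
Op 6: F1 acks idx 1 -> match: F0=0 F1=4 F2=1; commitIndex=1
Op 7: F2 acks idx 4 -> match: F0=0 F1=4 F2=4; commitIndex=4
Op 8: F2 acks idx 2 -> match: F0=0 F1=4 F2=4; commitIndex=4
Op 9: F1 acks idx 2 -> match: F0=0 F1=4 F2=4; commitIndex=4
Op 10: append 3 -> log_len=7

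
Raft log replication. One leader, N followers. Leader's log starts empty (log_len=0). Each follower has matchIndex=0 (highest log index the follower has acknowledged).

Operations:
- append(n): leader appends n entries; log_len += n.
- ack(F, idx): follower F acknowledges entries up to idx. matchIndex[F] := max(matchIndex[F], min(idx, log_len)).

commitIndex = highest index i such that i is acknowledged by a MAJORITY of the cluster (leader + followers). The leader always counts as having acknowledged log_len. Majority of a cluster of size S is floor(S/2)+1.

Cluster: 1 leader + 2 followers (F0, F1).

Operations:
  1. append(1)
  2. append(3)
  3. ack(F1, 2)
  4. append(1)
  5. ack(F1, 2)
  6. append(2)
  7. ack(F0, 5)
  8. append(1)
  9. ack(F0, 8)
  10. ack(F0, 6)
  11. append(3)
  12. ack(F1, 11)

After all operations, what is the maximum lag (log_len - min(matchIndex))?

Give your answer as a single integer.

Op 1: append 1 -> log_len=1
Op 2: append 3 -> log_len=4
Op 3: F1 acks idx 2 -> match: F0=0 F1=2; commitIndex=2
Op 4: append 1 -> log_len=5
Op 5: F1 acks idx 2 -> match: F0=0 F1=2; commitIndex=2
Op 6: append 2 -> log_len=7
Op 7: F0 acks idx 5 -> match: F0=5 F1=2; commitIndex=5
Op 8: append 1 -> log_len=8
Op 9: F0 acks idx 8 -> match: F0=8 F1=2; commitIndex=8
Op 10: F0 acks idx 6 -> match: F0=8 F1=2; commitIndex=8
Op 11: append 3 -> log_len=11
Op 12: F1 acks idx 11 -> match: F0=8 F1=11; commitIndex=11

Answer: 3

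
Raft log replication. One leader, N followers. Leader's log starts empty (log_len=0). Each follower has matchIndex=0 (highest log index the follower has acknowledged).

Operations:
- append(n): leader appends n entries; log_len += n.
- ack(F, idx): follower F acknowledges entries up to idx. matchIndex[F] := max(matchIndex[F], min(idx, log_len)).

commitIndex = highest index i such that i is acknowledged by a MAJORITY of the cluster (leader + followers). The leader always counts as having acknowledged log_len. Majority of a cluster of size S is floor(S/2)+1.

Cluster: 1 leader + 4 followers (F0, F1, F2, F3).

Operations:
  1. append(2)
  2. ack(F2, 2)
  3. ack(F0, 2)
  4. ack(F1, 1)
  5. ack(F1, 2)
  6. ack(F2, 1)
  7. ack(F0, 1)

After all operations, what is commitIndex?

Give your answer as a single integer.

Op 1: append 2 -> log_len=2
Op 2: F2 acks idx 2 -> match: F0=0 F1=0 F2=2 F3=0; commitIndex=0
Op 3: F0 acks idx 2 -> match: F0=2 F1=0 F2=2 F3=0; commitIndex=2
Op 4: F1 acks idx 1 -> match: F0=2 F1=1 F2=2 F3=0; commitIndex=2
Op 5: F1 acks idx 2 -> match: F0=2 F1=2 F2=2 F3=0; commitIndex=2
Op 6: F2 acks idx 1 -> match: F0=2 F1=2 F2=2 F3=0; commitIndex=2
Op 7: F0 acks idx 1 -> match: F0=2 F1=2 F2=2 F3=0; commitIndex=2

Answer: 2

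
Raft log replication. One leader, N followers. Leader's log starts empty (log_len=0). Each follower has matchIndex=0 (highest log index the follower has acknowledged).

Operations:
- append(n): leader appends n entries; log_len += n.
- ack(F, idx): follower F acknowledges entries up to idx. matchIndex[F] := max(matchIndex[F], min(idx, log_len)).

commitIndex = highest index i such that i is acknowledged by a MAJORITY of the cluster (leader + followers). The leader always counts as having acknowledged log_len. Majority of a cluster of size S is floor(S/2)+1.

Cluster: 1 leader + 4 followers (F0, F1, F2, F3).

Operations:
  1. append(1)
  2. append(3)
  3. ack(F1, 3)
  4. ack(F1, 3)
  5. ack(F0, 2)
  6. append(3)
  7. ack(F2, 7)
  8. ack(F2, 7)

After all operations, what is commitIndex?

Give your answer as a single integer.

Answer: 3

Derivation:
Op 1: append 1 -> log_len=1
Op 2: append 3 -> log_len=4
Op 3: F1 acks idx 3 -> match: F0=0 F1=3 F2=0 F3=0; commitIndex=0
Op 4: F1 acks idx 3 -> match: F0=0 F1=3 F2=0 F3=0; commitIndex=0
Op 5: F0 acks idx 2 -> match: F0=2 F1=3 F2=0 F3=0; commitIndex=2
Op 6: append 3 -> log_len=7
Op 7: F2 acks idx 7 -> match: F0=2 F1=3 F2=7 F3=0; commitIndex=3
Op 8: F2 acks idx 7 -> match: F0=2 F1=3 F2=7 F3=0; commitIndex=3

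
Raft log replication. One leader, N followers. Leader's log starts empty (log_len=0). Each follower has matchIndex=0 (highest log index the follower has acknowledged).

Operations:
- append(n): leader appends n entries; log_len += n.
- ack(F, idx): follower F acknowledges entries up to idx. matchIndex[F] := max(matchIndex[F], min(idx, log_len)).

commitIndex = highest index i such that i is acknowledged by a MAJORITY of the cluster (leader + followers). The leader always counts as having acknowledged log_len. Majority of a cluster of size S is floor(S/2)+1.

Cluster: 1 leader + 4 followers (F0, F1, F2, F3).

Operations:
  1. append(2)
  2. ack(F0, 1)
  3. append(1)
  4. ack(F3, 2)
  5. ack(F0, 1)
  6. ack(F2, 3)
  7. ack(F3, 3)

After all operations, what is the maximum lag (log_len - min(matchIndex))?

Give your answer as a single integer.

Op 1: append 2 -> log_len=2
Op 2: F0 acks idx 1 -> match: F0=1 F1=0 F2=0 F3=0; commitIndex=0
Op 3: append 1 -> log_len=3
Op 4: F3 acks idx 2 -> match: F0=1 F1=0 F2=0 F3=2; commitIndex=1
Op 5: F0 acks idx 1 -> match: F0=1 F1=0 F2=0 F3=2; commitIndex=1
Op 6: F2 acks idx 3 -> match: F0=1 F1=0 F2=3 F3=2; commitIndex=2
Op 7: F3 acks idx 3 -> match: F0=1 F1=0 F2=3 F3=3; commitIndex=3

Answer: 3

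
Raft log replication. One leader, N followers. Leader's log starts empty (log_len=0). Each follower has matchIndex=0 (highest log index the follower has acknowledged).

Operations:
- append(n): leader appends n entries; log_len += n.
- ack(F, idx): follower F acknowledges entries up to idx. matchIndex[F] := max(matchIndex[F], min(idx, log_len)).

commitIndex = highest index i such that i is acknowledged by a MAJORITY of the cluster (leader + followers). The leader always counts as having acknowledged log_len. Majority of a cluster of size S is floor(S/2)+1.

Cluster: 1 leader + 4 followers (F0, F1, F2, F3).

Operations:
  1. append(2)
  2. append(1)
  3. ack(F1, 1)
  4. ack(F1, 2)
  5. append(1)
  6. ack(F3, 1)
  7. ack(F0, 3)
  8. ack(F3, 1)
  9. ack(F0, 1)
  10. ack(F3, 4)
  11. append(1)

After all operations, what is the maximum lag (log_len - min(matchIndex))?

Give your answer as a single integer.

Answer: 5

Derivation:
Op 1: append 2 -> log_len=2
Op 2: append 1 -> log_len=3
Op 3: F1 acks idx 1 -> match: F0=0 F1=1 F2=0 F3=0; commitIndex=0
Op 4: F1 acks idx 2 -> match: F0=0 F1=2 F2=0 F3=0; commitIndex=0
Op 5: append 1 -> log_len=4
Op 6: F3 acks idx 1 -> match: F0=0 F1=2 F2=0 F3=1; commitIndex=1
Op 7: F0 acks idx 3 -> match: F0=3 F1=2 F2=0 F3=1; commitIndex=2
Op 8: F3 acks idx 1 -> match: F0=3 F1=2 F2=0 F3=1; commitIndex=2
Op 9: F0 acks idx 1 -> match: F0=3 F1=2 F2=0 F3=1; commitIndex=2
Op 10: F3 acks idx 4 -> match: F0=3 F1=2 F2=0 F3=4; commitIndex=3
Op 11: append 1 -> log_len=5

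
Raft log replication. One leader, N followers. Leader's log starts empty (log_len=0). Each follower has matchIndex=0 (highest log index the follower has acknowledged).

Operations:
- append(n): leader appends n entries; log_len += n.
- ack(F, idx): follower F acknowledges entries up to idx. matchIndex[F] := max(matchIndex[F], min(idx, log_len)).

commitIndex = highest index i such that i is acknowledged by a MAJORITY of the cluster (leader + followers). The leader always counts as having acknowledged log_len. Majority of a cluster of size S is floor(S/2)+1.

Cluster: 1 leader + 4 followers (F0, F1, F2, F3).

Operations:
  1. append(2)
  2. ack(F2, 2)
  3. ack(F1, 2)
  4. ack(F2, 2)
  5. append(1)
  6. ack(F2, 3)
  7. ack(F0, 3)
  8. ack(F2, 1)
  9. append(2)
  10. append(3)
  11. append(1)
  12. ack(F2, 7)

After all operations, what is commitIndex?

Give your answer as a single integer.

Answer: 3

Derivation:
Op 1: append 2 -> log_len=2
Op 2: F2 acks idx 2 -> match: F0=0 F1=0 F2=2 F3=0; commitIndex=0
Op 3: F1 acks idx 2 -> match: F0=0 F1=2 F2=2 F3=0; commitIndex=2
Op 4: F2 acks idx 2 -> match: F0=0 F1=2 F2=2 F3=0; commitIndex=2
Op 5: append 1 -> log_len=3
Op 6: F2 acks idx 3 -> match: F0=0 F1=2 F2=3 F3=0; commitIndex=2
Op 7: F0 acks idx 3 -> match: F0=3 F1=2 F2=3 F3=0; commitIndex=3
Op 8: F2 acks idx 1 -> match: F0=3 F1=2 F2=3 F3=0; commitIndex=3
Op 9: append 2 -> log_len=5
Op 10: append 3 -> log_len=8
Op 11: append 1 -> log_len=9
Op 12: F2 acks idx 7 -> match: F0=3 F1=2 F2=7 F3=0; commitIndex=3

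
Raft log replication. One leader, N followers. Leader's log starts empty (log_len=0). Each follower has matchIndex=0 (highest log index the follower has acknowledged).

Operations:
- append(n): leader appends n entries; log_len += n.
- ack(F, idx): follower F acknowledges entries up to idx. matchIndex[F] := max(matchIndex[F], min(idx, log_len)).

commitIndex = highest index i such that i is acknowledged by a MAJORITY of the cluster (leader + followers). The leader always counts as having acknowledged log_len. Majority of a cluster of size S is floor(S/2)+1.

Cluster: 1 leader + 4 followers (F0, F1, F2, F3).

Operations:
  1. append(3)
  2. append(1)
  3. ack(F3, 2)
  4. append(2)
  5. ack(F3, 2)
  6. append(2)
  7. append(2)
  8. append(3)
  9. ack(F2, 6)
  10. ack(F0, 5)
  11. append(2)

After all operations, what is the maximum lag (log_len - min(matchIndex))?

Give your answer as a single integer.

Op 1: append 3 -> log_len=3
Op 2: append 1 -> log_len=4
Op 3: F3 acks idx 2 -> match: F0=0 F1=0 F2=0 F3=2; commitIndex=0
Op 4: append 2 -> log_len=6
Op 5: F3 acks idx 2 -> match: F0=0 F1=0 F2=0 F3=2; commitIndex=0
Op 6: append 2 -> log_len=8
Op 7: append 2 -> log_len=10
Op 8: append 3 -> log_len=13
Op 9: F2 acks idx 6 -> match: F0=0 F1=0 F2=6 F3=2; commitIndex=2
Op 10: F0 acks idx 5 -> match: F0=5 F1=0 F2=6 F3=2; commitIndex=5
Op 11: append 2 -> log_len=15

Answer: 15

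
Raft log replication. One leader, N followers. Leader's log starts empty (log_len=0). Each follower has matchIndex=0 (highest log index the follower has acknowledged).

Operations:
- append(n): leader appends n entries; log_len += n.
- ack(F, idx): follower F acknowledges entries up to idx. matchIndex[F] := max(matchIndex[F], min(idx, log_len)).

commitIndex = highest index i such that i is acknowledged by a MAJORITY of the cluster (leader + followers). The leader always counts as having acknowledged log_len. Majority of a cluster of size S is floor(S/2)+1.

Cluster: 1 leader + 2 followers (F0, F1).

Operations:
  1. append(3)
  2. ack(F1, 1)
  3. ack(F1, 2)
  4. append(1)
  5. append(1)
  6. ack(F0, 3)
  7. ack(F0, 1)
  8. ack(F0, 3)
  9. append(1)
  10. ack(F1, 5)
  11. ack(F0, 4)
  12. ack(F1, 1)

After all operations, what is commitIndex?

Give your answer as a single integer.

Op 1: append 3 -> log_len=3
Op 2: F1 acks idx 1 -> match: F0=0 F1=1; commitIndex=1
Op 3: F1 acks idx 2 -> match: F0=0 F1=2; commitIndex=2
Op 4: append 1 -> log_len=4
Op 5: append 1 -> log_len=5
Op 6: F0 acks idx 3 -> match: F0=3 F1=2; commitIndex=3
Op 7: F0 acks idx 1 -> match: F0=3 F1=2; commitIndex=3
Op 8: F0 acks idx 3 -> match: F0=3 F1=2; commitIndex=3
Op 9: append 1 -> log_len=6
Op 10: F1 acks idx 5 -> match: F0=3 F1=5; commitIndex=5
Op 11: F0 acks idx 4 -> match: F0=4 F1=5; commitIndex=5
Op 12: F1 acks idx 1 -> match: F0=4 F1=5; commitIndex=5

Answer: 5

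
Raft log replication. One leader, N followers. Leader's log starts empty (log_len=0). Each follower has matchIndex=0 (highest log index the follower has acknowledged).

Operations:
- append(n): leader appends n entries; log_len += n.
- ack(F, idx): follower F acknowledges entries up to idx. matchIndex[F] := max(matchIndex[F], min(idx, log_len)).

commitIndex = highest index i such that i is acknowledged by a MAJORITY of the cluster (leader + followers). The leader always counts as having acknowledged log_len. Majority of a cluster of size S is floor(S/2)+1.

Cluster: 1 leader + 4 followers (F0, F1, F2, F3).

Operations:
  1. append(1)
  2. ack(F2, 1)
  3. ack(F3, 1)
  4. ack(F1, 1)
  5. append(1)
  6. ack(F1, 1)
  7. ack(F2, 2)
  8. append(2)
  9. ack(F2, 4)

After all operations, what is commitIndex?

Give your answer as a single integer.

Op 1: append 1 -> log_len=1
Op 2: F2 acks idx 1 -> match: F0=0 F1=0 F2=1 F3=0; commitIndex=0
Op 3: F3 acks idx 1 -> match: F0=0 F1=0 F2=1 F3=1; commitIndex=1
Op 4: F1 acks idx 1 -> match: F0=0 F1=1 F2=1 F3=1; commitIndex=1
Op 5: append 1 -> log_len=2
Op 6: F1 acks idx 1 -> match: F0=0 F1=1 F2=1 F3=1; commitIndex=1
Op 7: F2 acks idx 2 -> match: F0=0 F1=1 F2=2 F3=1; commitIndex=1
Op 8: append 2 -> log_len=4
Op 9: F2 acks idx 4 -> match: F0=0 F1=1 F2=4 F3=1; commitIndex=1

Answer: 1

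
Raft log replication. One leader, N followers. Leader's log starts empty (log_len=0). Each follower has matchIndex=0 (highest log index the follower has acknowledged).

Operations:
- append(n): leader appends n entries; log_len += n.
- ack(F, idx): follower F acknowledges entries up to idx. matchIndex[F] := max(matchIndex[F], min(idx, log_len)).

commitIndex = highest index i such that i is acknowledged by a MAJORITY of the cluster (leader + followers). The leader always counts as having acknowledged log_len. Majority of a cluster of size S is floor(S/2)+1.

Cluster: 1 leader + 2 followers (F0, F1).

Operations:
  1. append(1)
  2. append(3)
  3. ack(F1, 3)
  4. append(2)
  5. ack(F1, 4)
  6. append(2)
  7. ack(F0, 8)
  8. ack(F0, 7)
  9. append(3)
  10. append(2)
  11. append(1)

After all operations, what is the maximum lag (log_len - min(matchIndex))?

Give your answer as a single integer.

Answer: 10

Derivation:
Op 1: append 1 -> log_len=1
Op 2: append 3 -> log_len=4
Op 3: F1 acks idx 3 -> match: F0=0 F1=3; commitIndex=3
Op 4: append 2 -> log_len=6
Op 5: F1 acks idx 4 -> match: F0=0 F1=4; commitIndex=4
Op 6: append 2 -> log_len=8
Op 7: F0 acks idx 8 -> match: F0=8 F1=4; commitIndex=8
Op 8: F0 acks idx 7 -> match: F0=8 F1=4; commitIndex=8
Op 9: append 3 -> log_len=11
Op 10: append 2 -> log_len=13
Op 11: append 1 -> log_len=14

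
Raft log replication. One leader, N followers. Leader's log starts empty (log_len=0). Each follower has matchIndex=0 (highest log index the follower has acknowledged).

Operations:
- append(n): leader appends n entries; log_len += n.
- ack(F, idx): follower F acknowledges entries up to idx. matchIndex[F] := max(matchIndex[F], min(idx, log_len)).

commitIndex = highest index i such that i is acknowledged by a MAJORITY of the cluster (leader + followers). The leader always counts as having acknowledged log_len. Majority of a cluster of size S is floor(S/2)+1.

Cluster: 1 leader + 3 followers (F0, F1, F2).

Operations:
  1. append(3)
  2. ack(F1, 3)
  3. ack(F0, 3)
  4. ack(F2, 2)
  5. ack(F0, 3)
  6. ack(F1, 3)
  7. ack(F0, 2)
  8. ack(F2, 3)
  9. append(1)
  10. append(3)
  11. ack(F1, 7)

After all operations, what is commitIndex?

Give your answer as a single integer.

Op 1: append 3 -> log_len=3
Op 2: F1 acks idx 3 -> match: F0=0 F1=3 F2=0; commitIndex=0
Op 3: F0 acks idx 3 -> match: F0=3 F1=3 F2=0; commitIndex=3
Op 4: F2 acks idx 2 -> match: F0=3 F1=3 F2=2; commitIndex=3
Op 5: F0 acks idx 3 -> match: F0=3 F1=3 F2=2; commitIndex=3
Op 6: F1 acks idx 3 -> match: F0=3 F1=3 F2=2; commitIndex=3
Op 7: F0 acks idx 2 -> match: F0=3 F1=3 F2=2; commitIndex=3
Op 8: F2 acks idx 3 -> match: F0=3 F1=3 F2=3; commitIndex=3
Op 9: append 1 -> log_len=4
Op 10: append 3 -> log_len=7
Op 11: F1 acks idx 7 -> match: F0=3 F1=7 F2=3; commitIndex=3

Answer: 3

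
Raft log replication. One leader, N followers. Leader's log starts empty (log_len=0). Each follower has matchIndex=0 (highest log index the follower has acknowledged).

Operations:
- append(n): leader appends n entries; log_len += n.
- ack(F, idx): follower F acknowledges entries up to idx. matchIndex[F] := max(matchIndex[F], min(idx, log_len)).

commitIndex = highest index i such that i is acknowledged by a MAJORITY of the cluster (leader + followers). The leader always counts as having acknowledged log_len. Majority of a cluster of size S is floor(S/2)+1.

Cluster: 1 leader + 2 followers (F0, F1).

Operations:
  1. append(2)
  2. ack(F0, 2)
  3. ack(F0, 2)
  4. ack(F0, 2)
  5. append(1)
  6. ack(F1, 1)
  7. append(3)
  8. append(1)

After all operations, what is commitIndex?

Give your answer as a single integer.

Op 1: append 2 -> log_len=2
Op 2: F0 acks idx 2 -> match: F0=2 F1=0; commitIndex=2
Op 3: F0 acks idx 2 -> match: F0=2 F1=0; commitIndex=2
Op 4: F0 acks idx 2 -> match: F0=2 F1=0; commitIndex=2
Op 5: append 1 -> log_len=3
Op 6: F1 acks idx 1 -> match: F0=2 F1=1; commitIndex=2
Op 7: append 3 -> log_len=6
Op 8: append 1 -> log_len=7

Answer: 2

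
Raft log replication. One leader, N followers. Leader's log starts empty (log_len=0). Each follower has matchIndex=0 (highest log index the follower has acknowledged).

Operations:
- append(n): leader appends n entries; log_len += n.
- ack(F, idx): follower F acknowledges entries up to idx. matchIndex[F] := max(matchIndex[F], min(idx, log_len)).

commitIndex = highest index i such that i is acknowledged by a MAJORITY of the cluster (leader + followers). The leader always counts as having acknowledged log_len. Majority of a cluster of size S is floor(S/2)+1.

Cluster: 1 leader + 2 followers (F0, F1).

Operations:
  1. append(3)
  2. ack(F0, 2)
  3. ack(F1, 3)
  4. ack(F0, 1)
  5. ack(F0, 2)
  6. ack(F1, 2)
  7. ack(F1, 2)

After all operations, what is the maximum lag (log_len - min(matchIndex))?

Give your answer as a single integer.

Op 1: append 3 -> log_len=3
Op 2: F0 acks idx 2 -> match: F0=2 F1=0; commitIndex=2
Op 3: F1 acks idx 3 -> match: F0=2 F1=3; commitIndex=3
Op 4: F0 acks idx 1 -> match: F0=2 F1=3; commitIndex=3
Op 5: F0 acks idx 2 -> match: F0=2 F1=3; commitIndex=3
Op 6: F1 acks idx 2 -> match: F0=2 F1=3; commitIndex=3
Op 7: F1 acks idx 2 -> match: F0=2 F1=3; commitIndex=3

Answer: 1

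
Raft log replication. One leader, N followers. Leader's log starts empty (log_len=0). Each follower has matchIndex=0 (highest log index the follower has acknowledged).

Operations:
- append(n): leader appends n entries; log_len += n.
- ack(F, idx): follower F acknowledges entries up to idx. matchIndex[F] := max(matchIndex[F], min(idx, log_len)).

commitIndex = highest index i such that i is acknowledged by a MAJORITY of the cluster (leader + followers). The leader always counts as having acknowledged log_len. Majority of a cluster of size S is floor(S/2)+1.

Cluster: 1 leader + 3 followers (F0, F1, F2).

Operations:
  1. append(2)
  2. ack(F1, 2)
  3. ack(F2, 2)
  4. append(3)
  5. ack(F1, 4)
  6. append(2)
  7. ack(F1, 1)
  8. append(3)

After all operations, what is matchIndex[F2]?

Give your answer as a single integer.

Answer: 2

Derivation:
Op 1: append 2 -> log_len=2
Op 2: F1 acks idx 2 -> match: F0=0 F1=2 F2=0; commitIndex=0
Op 3: F2 acks idx 2 -> match: F0=0 F1=2 F2=2; commitIndex=2
Op 4: append 3 -> log_len=5
Op 5: F1 acks idx 4 -> match: F0=0 F1=4 F2=2; commitIndex=2
Op 6: append 2 -> log_len=7
Op 7: F1 acks idx 1 -> match: F0=0 F1=4 F2=2; commitIndex=2
Op 8: append 3 -> log_len=10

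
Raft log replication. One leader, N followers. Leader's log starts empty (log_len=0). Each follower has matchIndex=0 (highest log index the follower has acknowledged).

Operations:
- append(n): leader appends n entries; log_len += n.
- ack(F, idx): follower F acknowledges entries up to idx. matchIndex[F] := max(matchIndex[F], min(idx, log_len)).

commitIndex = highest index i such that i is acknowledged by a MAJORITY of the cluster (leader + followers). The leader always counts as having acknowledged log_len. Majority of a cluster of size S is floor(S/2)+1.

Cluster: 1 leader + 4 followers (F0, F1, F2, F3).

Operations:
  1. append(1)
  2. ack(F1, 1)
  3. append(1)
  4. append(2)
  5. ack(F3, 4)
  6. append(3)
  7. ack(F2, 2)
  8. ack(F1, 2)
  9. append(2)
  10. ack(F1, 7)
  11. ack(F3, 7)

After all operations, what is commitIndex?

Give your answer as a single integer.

Answer: 7

Derivation:
Op 1: append 1 -> log_len=1
Op 2: F1 acks idx 1 -> match: F0=0 F1=1 F2=0 F3=0; commitIndex=0
Op 3: append 1 -> log_len=2
Op 4: append 2 -> log_len=4
Op 5: F3 acks idx 4 -> match: F0=0 F1=1 F2=0 F3=4; commitIndex=1
Op 6: append 3 -> log_len=7
Op 7: F2 acks idx 2 -> match: F0=0 F1=1 F2=2 F3=4; commitIndex=2
Op 8: F1 acks idx 2 -> match: F0=0 F1=2 F2=2 F3=4; commitIndex=2
Op 9: append 2 -> log_len=9
Op 10: F1 acks idx 7 -> match: F0=0 F1=7 F2=2 F3=4; commitIndex=4
Op 11: F3 acks idx 7 -> match: F0=0 F1=7 F2=2 F3=7; commitIndex=7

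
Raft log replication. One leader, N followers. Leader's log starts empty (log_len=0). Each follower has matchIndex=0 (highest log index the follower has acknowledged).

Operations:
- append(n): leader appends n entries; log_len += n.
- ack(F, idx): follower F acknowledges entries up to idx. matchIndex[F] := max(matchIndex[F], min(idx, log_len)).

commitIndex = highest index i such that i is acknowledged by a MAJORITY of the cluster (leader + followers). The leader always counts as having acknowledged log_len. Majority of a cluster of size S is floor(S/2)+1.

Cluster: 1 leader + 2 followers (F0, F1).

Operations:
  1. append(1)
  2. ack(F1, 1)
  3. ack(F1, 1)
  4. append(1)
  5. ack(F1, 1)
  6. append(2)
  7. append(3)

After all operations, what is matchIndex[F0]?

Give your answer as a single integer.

Op 1: append 1 -> log_len=1
Op 2: F1 acks idx 1 -> match: F0=0 F1=1; commitIndex=1
Op 3: F1 acks idx 1 -> match: F0=0 F1=1; commitIndex=1
Op 4: append 1 -> log_len=2
Op 5: F1 acks idx 1 -> match: F0=0 F1=1; commitIndex=1
Op 6: append 2 -> log_len=4
Op 7: append 3 -> log_len=7

Answer: 0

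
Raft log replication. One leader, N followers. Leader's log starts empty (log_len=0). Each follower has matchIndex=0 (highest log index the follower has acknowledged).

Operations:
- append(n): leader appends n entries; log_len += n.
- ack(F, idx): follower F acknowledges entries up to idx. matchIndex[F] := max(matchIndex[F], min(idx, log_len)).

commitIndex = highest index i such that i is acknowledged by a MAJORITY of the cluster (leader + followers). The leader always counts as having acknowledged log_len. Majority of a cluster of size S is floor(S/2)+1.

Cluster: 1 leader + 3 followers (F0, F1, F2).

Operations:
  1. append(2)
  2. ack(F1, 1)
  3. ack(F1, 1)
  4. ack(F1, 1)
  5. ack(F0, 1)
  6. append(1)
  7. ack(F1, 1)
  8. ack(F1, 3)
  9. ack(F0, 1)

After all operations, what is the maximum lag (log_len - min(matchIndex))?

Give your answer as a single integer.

Op 1: append 2 -> log_len=2
Op 2: F1 acks idx 1 -> match: F0=0 F1=1 F2=0; commitIndex=0
Op 3: F1 acks idx 1 -> match: F0=0 F1=1 F2=0; commitIndex=0
Op 4: F1 acks idx 1 -> match: F0=0 F1=1 F2=0; commitIndex=0
Op 5: F0 acks idx 1 -> match: F0=1 F1=1 F2=0; commitIndex=1
Op 6: append 1 -> log_len=3
Op 7: F1 acks idx 1 -> match: F0=1 F1=1 F2=0; commitIndex=1
Op 8: F1 acks idx 3 -> match: F0=1 F1=3 F2=0; commitIndex=1
Op 9: F0 acks idx 1 -> match: F0=1 F1=3 F2=0; commitIndex=1

Answer: 3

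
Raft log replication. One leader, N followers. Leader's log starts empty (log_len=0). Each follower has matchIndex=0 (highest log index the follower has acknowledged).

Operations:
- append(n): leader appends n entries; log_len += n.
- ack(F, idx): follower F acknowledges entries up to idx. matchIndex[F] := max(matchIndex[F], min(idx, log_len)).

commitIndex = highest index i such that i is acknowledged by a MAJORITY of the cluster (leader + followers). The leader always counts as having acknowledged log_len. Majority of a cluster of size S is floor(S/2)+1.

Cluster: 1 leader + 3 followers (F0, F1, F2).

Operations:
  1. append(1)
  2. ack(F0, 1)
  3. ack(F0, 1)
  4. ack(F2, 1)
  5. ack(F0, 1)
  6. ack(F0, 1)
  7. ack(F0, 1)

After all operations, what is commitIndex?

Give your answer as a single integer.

Op 1: append 1 -> log_len=1
Op 2: F0 acks idx 1 -> match: F0=1 F1=0 F2=0; commitIndex=0
Op 3: F0 acks idx 1 -> match: F0=1 F1=0 F2=0; commitIndex=0
Op 4: F2 acks idx 1 -> match: F0=1 F1=0 F2=1; commitIndex=1
Op 5: F0 acks idx 1 -> match: F0=1 F1=0 F2=1; commitIndex=1
Op 6: F0 acks idx 1 -> match: F0=1 F1=0 F2=1; commitIndex=1
Op 7: F0 acks idx 1 -> match: F0=1 F1=0 F2=1; commitIndex=1

Answer: 1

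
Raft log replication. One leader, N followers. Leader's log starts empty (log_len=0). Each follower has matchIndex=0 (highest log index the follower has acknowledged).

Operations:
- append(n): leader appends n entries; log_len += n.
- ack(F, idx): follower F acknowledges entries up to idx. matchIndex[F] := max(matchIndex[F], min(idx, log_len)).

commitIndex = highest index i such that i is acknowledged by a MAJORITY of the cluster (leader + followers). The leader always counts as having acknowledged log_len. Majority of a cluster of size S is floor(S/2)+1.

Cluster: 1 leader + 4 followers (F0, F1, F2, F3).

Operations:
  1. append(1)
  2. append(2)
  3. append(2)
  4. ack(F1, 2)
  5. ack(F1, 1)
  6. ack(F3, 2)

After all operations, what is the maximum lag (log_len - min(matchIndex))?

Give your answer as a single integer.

Op 1: append 1 -> log_len=1
Op 2: append 2 -> log_len=3
Op 3: append 2 -> log_len=5
Op 4: F1 acks idx 2 -> match: F0=0 F1=2 F2=0 F3=0; commitIndex=0
Op 5: F1 acks idx 1 -> match: F0=0 F1=2 F2=0 F3=0; commitIndex=0
Op 6: F3 acks idx 2 -> match: F0=0 F1=2 F2=0 F3=2; commitIndex=2

Answer: 5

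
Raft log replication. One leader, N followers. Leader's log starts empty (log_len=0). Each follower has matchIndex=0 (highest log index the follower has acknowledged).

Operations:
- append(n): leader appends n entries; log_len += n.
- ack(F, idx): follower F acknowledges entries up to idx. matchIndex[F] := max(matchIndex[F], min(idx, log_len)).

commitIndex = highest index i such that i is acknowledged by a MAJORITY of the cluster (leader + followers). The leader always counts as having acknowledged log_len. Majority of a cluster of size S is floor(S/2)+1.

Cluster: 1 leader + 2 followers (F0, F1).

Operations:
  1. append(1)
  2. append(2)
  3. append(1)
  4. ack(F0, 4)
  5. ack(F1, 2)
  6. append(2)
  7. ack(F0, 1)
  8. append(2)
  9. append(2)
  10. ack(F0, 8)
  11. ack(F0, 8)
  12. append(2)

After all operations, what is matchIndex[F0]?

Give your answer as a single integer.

Op 1: append 1 -> log_len=1
Op 2: append 2 -> log_len=3
Op 3: append 1 -> log_len=4
Op 4: F0 acks idx 4 -> match: F0=4 F1=0; commitIndex=4
Op 5: F1 acks idx 2 -> match: F0=4 F1=2; commitIndex=4
Op 6: append 2 -> log_len=6
Op 7: F0 acks idx 1 -> match: F0=4 F1=2; commitIndex=4
Op 8: append 2 -> log_len=8
Op 9: append 2 -> log_len=10
Op 10: F0 acks idx 8 -> match: F0=8 F1=2; commitIndex=8
Op 11: F0 acks idx 8 -> match: F0=8 F1=2; commitIndex=8
Op 12: append 2 -> log_len=12

Answer: 8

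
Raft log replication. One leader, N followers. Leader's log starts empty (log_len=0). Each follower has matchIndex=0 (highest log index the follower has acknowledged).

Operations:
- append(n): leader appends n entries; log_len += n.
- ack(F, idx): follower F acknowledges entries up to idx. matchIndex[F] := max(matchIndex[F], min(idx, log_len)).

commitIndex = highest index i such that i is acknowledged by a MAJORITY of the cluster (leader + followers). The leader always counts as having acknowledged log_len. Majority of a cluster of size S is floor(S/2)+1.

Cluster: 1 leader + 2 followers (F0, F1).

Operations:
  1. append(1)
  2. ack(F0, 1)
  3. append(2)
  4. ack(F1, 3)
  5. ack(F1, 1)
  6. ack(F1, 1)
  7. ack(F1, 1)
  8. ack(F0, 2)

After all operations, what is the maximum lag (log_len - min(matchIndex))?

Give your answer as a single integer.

Op 1: append 1 -> log_len=1
Op 2: F0 acks idx 1 -> match: F0=1 F1=0; commitIndex=1
Op 3: append 2 -> log_len=3
Op 4: F1 acks idx 3 -> match: F0=1 F1=3; commitIndex=3
Op 5: F1 acks idx 1 -> match: F0=1 F1=3; commitIndex=3
Op 6: F1 acks idx 1 -> match: F0=1 F1=3; commitIndex=3
Op 7: F1 acks idx 1 -> match: F0=1 F1=3; commitIndex=3
Op 8: F0 acks idx 2 -> match: F0=2 F1=3; commitIndex=3

Answer: 1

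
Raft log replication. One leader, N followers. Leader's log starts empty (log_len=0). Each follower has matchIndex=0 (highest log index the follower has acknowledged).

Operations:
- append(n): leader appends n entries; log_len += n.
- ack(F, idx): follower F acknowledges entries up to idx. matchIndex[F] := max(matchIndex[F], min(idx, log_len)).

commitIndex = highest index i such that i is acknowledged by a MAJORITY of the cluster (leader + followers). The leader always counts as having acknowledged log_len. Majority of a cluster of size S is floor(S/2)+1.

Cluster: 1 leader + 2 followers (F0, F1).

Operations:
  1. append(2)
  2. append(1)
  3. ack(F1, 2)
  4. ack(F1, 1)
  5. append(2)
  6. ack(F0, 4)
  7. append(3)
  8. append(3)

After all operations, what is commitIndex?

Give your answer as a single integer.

Op 1: append 2 -> log_len=2
Op 2: append 1 -> log_len=3
Op 3: F1 acks idx 2 -> match: F0=0 F1=2; commitIndex=2
Op 4: F1 acks idx 1 -> match: F0=0 F1=2; commitIndex=2
Op 5: append 2 -> log_len=5
Op 6: F0 acks idx 4 -> match: F0=4 F1=2; commitIndex=4
Op 7: append 3 -> log_len=8
Op 8: append 3 -> log_len=11

Answer: 4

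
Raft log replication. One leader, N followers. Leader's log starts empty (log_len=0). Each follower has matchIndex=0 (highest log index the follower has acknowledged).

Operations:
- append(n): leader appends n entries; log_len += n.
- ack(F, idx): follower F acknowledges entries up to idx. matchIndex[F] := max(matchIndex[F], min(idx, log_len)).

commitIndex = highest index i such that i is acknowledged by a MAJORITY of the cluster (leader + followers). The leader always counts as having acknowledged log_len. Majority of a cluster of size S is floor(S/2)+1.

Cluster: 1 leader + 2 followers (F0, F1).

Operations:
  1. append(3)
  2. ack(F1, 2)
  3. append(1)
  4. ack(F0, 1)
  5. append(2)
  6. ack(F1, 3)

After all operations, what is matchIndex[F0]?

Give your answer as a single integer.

Op 1: append 3 -> log_len=3
Op 2: F1 acks idx 2 -> match: F0=0 F1=2; commitIndex=2
Op 3: append 1 -> log_len=4
Op 4: F0 acks idx 1 -> match: F0=1 F1=2; commitIndex=2
Op 5: append 2 -> log_len=6
Op 6: F1 acks idx 3 -> match: F0=1 F1=3; commitIndex=3

Answer: 1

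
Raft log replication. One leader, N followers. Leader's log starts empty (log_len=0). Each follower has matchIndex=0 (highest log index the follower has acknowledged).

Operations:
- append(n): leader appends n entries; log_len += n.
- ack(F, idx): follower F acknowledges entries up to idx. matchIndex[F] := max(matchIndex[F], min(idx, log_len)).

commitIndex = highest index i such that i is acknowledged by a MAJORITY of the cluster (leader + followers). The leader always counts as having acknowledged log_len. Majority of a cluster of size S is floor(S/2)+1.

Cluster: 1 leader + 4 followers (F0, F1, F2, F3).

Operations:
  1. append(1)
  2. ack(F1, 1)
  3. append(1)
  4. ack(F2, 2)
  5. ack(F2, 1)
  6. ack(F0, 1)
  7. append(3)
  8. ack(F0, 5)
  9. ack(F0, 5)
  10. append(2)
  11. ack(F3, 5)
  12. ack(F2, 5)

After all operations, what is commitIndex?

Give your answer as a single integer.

Op 1: append 1 -> log_len=1
Op 2: F1 acks idx 1 -> match: F0=0 F1=1 F2=0 F3=0; commitIndex=0
Op 3: append 1 -> log_len=2
Op 4: F2 acks idx 2 -> match: F0=0 F1=1 F2=2 F3=0; commitIndex=1
Op 5: F2 acks idx 1 -> match: F0=0 F1=1 F2=2 F3=0; commitIndex=1
Op 6: F0 acks idx 1 -> match: F0=1 F1=1 F2=2 F3=0; commitIndex=1
Op 7: append 3 -> log_len=5
Op 8: F0 acks idx 5 -> match: F0=5 F1=1 F2=2 F3=0; commitIndex=2
Op 9: F0 acks idx 5 -> match: F0=5 F1=1 F2=2 F3=0; commitIndex=2
Op 10: append 2 -> log_len=7
Op 11: F3 acks idx 5 -> match: F0=5 F1=1 F2=2 F3=5; commitIndex=5
Op 12: F2 acks idx 5 -> match: F0=5 F1=1 F2=5 F3=5; commitIndex=5

Answer: 5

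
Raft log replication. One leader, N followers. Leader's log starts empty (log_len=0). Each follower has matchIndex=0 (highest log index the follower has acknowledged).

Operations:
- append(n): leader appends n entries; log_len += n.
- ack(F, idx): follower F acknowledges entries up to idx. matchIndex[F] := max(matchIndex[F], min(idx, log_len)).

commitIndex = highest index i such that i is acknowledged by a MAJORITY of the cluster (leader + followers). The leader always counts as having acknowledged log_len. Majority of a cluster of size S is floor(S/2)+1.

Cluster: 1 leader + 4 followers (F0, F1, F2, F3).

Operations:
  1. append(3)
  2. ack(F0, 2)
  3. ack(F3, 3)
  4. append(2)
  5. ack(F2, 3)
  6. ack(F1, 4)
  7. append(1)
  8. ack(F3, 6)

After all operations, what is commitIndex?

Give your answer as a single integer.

Answer: 4

Derivation:
Op 1: append 3 -> log_len=3
Op 2: F0 acks idx 2 -> match: F0=2 F1=0 F2=0 F3=0; commitIndex=0
Op 3: F3 acks idx 3 -> match: F0=2 F1=0 F2=0 F3=3; commitIndex=2
Op 4: append 2 -> log_len=5
Op 5: F2 acks idx 3 -> match: F0=2 F1=0 F2=3 F3=3; commitIndex=3
Op 6: F1 acks idx 4 -> match: F0=2 F1=4 F2=3 F3=3; commitIndex=3
Op 7: append 1 -> log_len=6
Op 8: F3 acks idx 6 -> match: F0=2 F1=4 F2=3 F3=6; commitIndex=4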